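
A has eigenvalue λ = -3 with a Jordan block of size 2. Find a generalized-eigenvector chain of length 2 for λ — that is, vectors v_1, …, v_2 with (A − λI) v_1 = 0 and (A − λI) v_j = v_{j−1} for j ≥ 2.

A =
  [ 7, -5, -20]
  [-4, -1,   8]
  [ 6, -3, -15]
A Jordan chain for λ = -3 of length 2:
v_1 = (10, -4, 6)ᵀ
v_2 = (1, 0, 0)ᵀ

Let N = A − (-3)·I. We want v_2 with N^2 v_2 = 0 but N^1 v_2 ≠ 0; then v_{j-1} := N · v_j for j = 2, …, 2.

Pick v_2 = (1, 0, 0)ᵀ.
Then v_1 = N · v_2 = (10, -4, 6)ᵀ.

Sanity check: (A − (-3)·I) v_1 = (0, 0, 0)ᵀ = 0. ✓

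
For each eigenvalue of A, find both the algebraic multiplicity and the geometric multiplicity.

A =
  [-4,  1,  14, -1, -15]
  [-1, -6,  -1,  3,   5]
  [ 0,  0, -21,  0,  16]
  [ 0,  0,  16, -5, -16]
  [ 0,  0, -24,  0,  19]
λ = -5: alg = 4, geom = 2; λ = 3: alg = 1, geom = 1

Step 1 — factor the characteristic polynomial to read off the algebraic multiplicities:
  χ_A(x) = (x - 3)*(x + 5)^4

Step 2 — compute geometric multiplicities via the rank-nullity identity g(λ) = n − rank(A − λI):
  rank(A − (-5)·I) = 3, so dim ker(A − (-5)·I) = n − 3 = 2
  rank(A − (3)·I) = 4, so dim ker(A − (3)·I) = n − 4 = 1

Summary:
  λ = -5: algebraic multiplicity = 4, geometric multiplicity = 2
  λ = 3: algebraic multiplicity = 1, geometric multiplicity = 1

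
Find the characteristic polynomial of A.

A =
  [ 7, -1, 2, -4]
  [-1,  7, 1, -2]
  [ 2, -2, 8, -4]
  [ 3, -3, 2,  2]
x^4 - 24*x^3 + 216*x^2 - 864*x + 1296

Expanding det(x·I − A) (e.g. by cofactor expansion or by noting that A is similar to its Jordan form J, which has the same characteristic polynomial as A) gives
  χ_A(x) = x^4 - 24*x^3 + 216*x^2 - 864*x + 1296
which factors as (x - 6)^4. The eigenvalues (with algebraic multiplicities) are λ = 6 with multiplicity 4.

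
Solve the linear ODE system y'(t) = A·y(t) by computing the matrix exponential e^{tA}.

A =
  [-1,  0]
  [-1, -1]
e^{tA} =
  [exp(-t), 0]
  [-t*exp(-t), exp(-t)]

Strategy: write A = P · J · P⁻¹ where J is a Jordan canonical form, so e^{tA} = P · e^{tJ} · P⁻¹, and e^{tJ} can be computed block-by-block.

A has Jordan form
J =
  [-1,  1]
  [ 0, -1]
(up to reordering of blocks).

Per-block formulas:
  For a 2×2 Jordan block J_2(-1): exp(t · J_2(-1)) = e^(-1t)·(I + t·N), where N is the 2×2 nilpotent shift.

After assembling e^{tJ} and conjugating by P, we get:

e^{tA} =
  [exp(-t), 0]
  [-t*exp(-t), exp(-t)]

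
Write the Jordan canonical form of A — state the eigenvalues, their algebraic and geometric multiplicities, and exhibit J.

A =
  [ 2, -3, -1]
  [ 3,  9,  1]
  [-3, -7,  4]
J_3(5)

The characteristic polynomial is
  det(x·I − A) = x^3 - 15*x^2 + 75*x - 125 = (x - 5)^3

Eigenvalues and multiplicities (the geometric multiplicity of λ is n − rank(A − λI), which equals the number of Jordan blocks for λ):
  λ = 5: algebraic multiplicity = 3, geometric multiplicity = 1

Determining the block sizes for each eigenvalue:
  λ = 5: one block (gm = 1), so the single block has size am = 3 → block sizes [3]

Assembling the blocks gives a Jordan form
J =
  [5, 1, 0]
  [0, 5, 1]
  [0, 0, 5]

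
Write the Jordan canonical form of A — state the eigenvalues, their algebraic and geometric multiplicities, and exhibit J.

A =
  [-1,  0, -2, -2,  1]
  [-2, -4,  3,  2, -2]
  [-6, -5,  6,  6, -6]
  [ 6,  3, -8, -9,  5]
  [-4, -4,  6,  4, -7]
J_3(-3) ⊕ J_2(-3)

The characteristic polynomial is
  det(x·I − A) = x^5 + 15*x^4 + 90*x^3 + 270*x^2 + 405*x + 243 = (x + 3)^5

Eigenvalues and multiplicities (the geometric multiplicity of λ is n − rank(A − λI), which equals the number of Jordan blocks for λ):
  λ = -3: algebraic multiplicity = 5, geometric multiplicity = 2

Determining the block sizes for each eigenvalue:
  λ = -3: with am = 5 and gm = 2, the partition is not yet determined (e.g. several partitions of 5 into 2 parts exist). Let N = A − (-3)·I. Computing rank(N^1) = 3, rank(N^2) = 1, rank(N^3) = 0; the number of blocks of size ≥ j is rank(N^{j−1}) − rank(N^j), giving [2, 2, 1]. So we have 1 block(s) of size 3, 1 block(s) of size 2 → block sizes [3, 2]

Assembling the blocks gives a Jordan form
J =
  [-3,  1,  0,  0,  0]
  [ 0, -3,  1,  0,  0]
  [ 0,  0, -3,  0,  0]
  [ 0,  0,  0, -3,  1]
  [ 0,  0,  0,  0, -3]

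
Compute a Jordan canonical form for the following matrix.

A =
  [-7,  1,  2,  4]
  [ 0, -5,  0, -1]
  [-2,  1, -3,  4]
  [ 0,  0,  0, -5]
J_3(-5) ⊕ J_1(-5)

The characteristic polynomial is
  det(x·I − A) = x^4 + 20*x^3 + 150*x^2 + 500*x + 625 = (x + 5)^4

Eigenvalues and multiplicities (the geometric multiplicity of λ is n − rank(A − λI), which equals the number of Jordan blocks for λ):
  λ = -5: algebraic multiplicity = 4, geometric multiplicity = 2

Determining the block sizes for each eigenvalue:
  λ = -5: with am = 4 and gm = 2, the partition is not yet determined (e.g. several partitions of 4 into 2 parts exist). Let N = A − (-5)·I. Computing rank(N^1) = 2, rank(N^2) = 1, rank(N^3) = 0; the number of blocks of size ≥ j is rank(N^{j−1}) − rank(N^j), giving [2, 1, 1]. So we have 1 block(s) of size 3, 1 block(s) of size 1 → block sizes [3, 1]

Assembling the blocks gives a Jordan form
J =
  [-5,  1,  0,  0]
  [ 0, -5,  1,  0]
  [ 0,  0, -5,  0]
  [ 0,  0,  0, -5]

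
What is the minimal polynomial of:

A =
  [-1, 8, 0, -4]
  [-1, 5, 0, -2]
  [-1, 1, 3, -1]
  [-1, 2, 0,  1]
x^4 - 8*x^3 + 22*x^2 - 24*x + 9

The characteristic polynomial is χ_A(x) = (x - 3)^2*(x - 1)^2, so the eigenvalues are known. The minimal polynomial is
  m_A(x) = Π_λ (x − λ)^{k_λ}
where k_λ is the size of the *largest* Jordan block for λ (equivalently, the smallest k with (A − λI)^k v = 0 for every generalised eigenvector v of λ).

  λ = 1: largest Jordan block has size 2, contributing (x − 1)^2
  λ = 3: largest Jordan block has size 2, contributing (x − 3)^2

So m_A(x) = (x - 3)^2*(x - 1)^2 = x^4 - 8*x^3 + 22*x^2 - 24*x + 9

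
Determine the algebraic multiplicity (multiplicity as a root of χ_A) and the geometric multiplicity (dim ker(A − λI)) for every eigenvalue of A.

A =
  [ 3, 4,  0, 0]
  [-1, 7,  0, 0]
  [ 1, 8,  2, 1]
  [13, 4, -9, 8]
λ = 5: alg = 4, geom = 2

Step 1 — factor the characteristic polynomial to read off the algebraic multiplicities:
  χ_A(x) = (x - 5)^4

Step 2 — compute geometric multiplicities via the rank-nullity identity g(λ) = n − rank(A − λI):
  rank(A − (5)·I) = 2, so dim ker(A − (5)·I) = n − 2 = 2

Summary:
  λ = 5: algebraic multiplicity = 4, geometric multiplicity = 2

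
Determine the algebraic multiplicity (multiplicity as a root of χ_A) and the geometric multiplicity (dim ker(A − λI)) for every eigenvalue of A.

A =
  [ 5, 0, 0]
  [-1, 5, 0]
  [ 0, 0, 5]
λ = 5: alg = 3, geom = 2

Step 1 — factor the characteristic polynomial to read off the algebraic multiplicities:
  χ_A(x) = (x - 5)^3

Step 2 — compute geometric multiplicities via the rank-nullity identity g(λ) = n − rank(A − λI):
  rank(A − (5)·I) = 1, so dim ker(A − (5)·I) = n − 1 = 2

Summary:
  λ = 5: algebraic multiplicity = 3, geometric multiplicity = 2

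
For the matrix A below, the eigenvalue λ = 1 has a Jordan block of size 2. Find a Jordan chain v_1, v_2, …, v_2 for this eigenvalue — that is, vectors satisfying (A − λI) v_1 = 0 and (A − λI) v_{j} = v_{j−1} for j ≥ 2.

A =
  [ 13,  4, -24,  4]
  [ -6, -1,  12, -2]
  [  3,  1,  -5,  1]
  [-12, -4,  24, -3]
A Jordan chain for λ = 1 of length 2:
v_1 = (12, -6, 3, -12)ᵀ
v_2 = (1, 0, 0, 0)ᵀ

Let N = A − (1)·I. We want v_2 with N^2 v_2 = 0 but N^1 v_2 ≠ 0; then v_{j-1} := N · v_j for j = 2, …, 2.

Pick v_2 = (1, 0, 0, 0)ᵀ.
Then v_1 = N · v_2 = (12, -6, 3, -12)ᵀ.

Sanity check: (A − (1)·I) v_1 = (0, 0, 0, 0)ᵀ = 0. ✓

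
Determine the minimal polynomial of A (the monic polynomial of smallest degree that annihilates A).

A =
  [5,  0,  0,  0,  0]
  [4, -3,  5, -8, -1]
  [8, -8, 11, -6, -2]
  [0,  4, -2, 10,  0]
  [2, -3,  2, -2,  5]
x^3 - 17*x^2 + 96*x - 180

The characteristic polynomial is χ_A(x) = (x - 6)^3*(x - 5)^2, so the eigenvalues are known. The minimal polynomial is
  m_A(x) = Π_λ (x − λ)^{k_λ}
where k_λ is the size of the *largest* Jordan block for λ (equivalently, the smallest k with (A − λI)^k v = 0 for every generalised eigenvector v of λ).

  λ = 5: largest Jordan block has size 1, contributing (x − 5)
  λ = 6: largest Jordan block has size 2, contributing (x − 6)^2

So m_A(x) = (x - 6)^2*(x - 5) = x^3 - 17*x^2 + 96*x - 180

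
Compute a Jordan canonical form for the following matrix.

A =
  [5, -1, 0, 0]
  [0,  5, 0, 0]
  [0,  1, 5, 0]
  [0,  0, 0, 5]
J_2(5) ⊕ J_1(5) ⊕ J_1(5)

The characteristic polynomial is
  det(x·I − A) = x^4 - 20*x^3 + 150*x^2 - 500*x + 625 = (x - 5)^4

Eigenvalues and multiplicities (the geometric multiplicity of λ is n − rank(A − λI), which equals the number of Jordan blocks for λ):
  λ = 5: algebraic multiplicity = 4, geometric multiplicity = 3

Determining the block sizes for each eigenvalue:
  λ = 5: 3 blocks summing to 4 forces exactly one block of size 2 and the rest size 1 → block sizes [2, 1, 1]

Assembling the blocks gives a Jordan form
J =
  [5, 1, 0, 0]
  [0, 5, 0, 0]
  [0, 0, 5, 0]
  [0, 0, 0, 5]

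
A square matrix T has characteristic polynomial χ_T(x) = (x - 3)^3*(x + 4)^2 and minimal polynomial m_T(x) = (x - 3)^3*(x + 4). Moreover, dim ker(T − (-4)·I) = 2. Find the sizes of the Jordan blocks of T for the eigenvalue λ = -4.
Block sizes for λ = -4: [1, 1]

Step 1 — from the characteristic polynomial, algebraic multiplicity of λ = -4 is 2. From dim ker(T − (-4)·I) = 2, there are exactly 2 Jordan blocks for λ = -4.
Step 2 — from the minimal polynomial, the factor (x + 4) tells us the largest block for λ = -4 has size 1.
Step 3 — with total size 2, 2 blocks, and largest block 1, the block sizes (in nonincreasing order) are [1, 1].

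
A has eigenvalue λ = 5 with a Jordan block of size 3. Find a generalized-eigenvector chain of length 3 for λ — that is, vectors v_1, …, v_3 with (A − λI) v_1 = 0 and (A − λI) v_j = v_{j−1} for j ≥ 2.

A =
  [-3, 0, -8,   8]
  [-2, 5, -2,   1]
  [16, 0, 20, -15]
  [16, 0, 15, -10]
A Jordan chain for λ = 5 of length 3:
v_1 = (0, -1, 0, 0)ᵀ
v_2 = (0, 0, 1, 1)ᵀ
v_3 = (1, 0, -1, 0)ᵀ

Let N = A − (5)·I. We want v_3 with N^3 v_3 = 0 but N^2 v_3 ≠ 0; then v_{j-1} := N · v_j for j = 3, …, 2.

Pick v_3 = (1, 0, -1, 0)ᵀ.
Then v_2 = N · v_3 = (0, 0, 1, 1)ᵀ.
Then v_1 = N · v_2 = (0, -1, 0, 0)ᵀ.

Sanity check: (A − (5)·I) v_1 = (0, 0, 0, 0)ᵀ = 0. ✓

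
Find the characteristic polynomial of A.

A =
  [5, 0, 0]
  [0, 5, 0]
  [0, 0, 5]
x^3 - 15*x^2 + 75*x - 125

Expanding det(x·I − A) (e.g. by cofactor expansion or by noting that A is similar to its Jordan form J, which has the same characteristic polynomial as A) gives
  χ_A(x) = x^3 - 15*x^2 + 75*x - 125
which factors as (x - 5)^3. The eigenvalues (with algebraic multiplicities) are λ = 5 with multiplicity 3.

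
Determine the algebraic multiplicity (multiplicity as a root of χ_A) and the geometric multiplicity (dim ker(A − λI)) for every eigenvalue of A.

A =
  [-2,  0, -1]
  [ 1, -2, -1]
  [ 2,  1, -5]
λ = -3: alg = 3, geom = 1

Step 1 — factor the characteristic polynomial to read off the algebraic multiplicities:
  χ_A(x) = (x + 3)^3

Step 2 — compute geometric multiplicities via the rank-nullity identity g(λ) = n − rank(A − λI):
  rank(A − (-3)·I) = 2, so dim ker(A − (-3)·I) = n − 2 = 1

Summary:
  λ = -3: algebraic multiplicity = 3, geometric multiplicity = 1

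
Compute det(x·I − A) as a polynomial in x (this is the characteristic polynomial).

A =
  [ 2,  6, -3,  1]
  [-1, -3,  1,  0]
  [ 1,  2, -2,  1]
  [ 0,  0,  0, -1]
x^4 + 4*x^3 + 6*x^2 + 4*x + 1

Expanding det(x·I − A) (e.g. by cofactor expansion or by noting that A is similar to its Jordan form J, which has the same characteristic polynomial as A) gives
  χ_A(x) = x^4 + 4*x^3 + 6*x^2 + 4*x + 1
which factors as (x + 1)^4. The eigenvalues (with algebraic multiplicities) are λ = -1 with multiplicity 4.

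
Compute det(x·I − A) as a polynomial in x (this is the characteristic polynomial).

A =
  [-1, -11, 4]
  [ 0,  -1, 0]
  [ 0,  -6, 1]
x^3 + x^2 - x - 1

Expanding det(x·I − A) (e.g. by cofactor expansion or by noting that A is similar to its Jordan form J, which has the same characteristic polynomial as A) gives
  χ_A(x) = x^3 + x^2 - x - 1
which factors as (x - 1)*(x + 1)^2. The eigenvalues (with algebraic multiplicities) are λ = -1 with multiplicity 2, λ = 1 with multiplicity 1.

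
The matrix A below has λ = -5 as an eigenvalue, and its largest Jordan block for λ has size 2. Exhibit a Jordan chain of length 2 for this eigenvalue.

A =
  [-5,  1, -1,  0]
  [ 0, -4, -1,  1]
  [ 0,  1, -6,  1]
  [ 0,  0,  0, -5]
A Jordan chain for λ = -5 of length 2:
v_1 = (1, 1, 1, 0)ᵀ
v_2 = (0, 1, 0, 0)ᵀ

Let N = A − (-5)·I. We want v_2 with N^2 v_2 = 0 but N^1 v_2 ≠ 0; then v_{j-1} := N · v_j for j = 2, …, 2.

Pick v_2 = (0, 1, 0, 0)ᵀ.
Then v_1 = N · v_2 = (1, 1, 1, 0)ᵀ.

Sanity check: (A − (-5)·I) v_1 = (0, 0, 0, 0)ᵀ = 0. ✓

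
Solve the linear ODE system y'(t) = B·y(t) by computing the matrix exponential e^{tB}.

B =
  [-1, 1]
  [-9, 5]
e^{tB} =
  [-3*t*exp(2*t) + exp(2*t), t*exp(2*t)]
  [-9*t*exp(2*t), 3*t*exp(2*t) + exp(2*t)]

Strategy: write B = P · J · P⁻¹ where J is a Jordan canonical form, so e^{tB} = P · e^{tJ} · P⁻¹, and e^{tJ} can be computed block-by-block.

B has Jordan form
J =
  [2, 1]
  [0, 2]
(up to reordering of blocks).

Per-block formulas:
  For a 2×2 Jordan block J_2(2): exp(t · J_2(2)) = e^(2t)·(I + t·N), where N is the 2×2 nilpotent shift.

After assembling e^{tJ} and conjugating by P, we get:

e^{tB} =
  [-3*t*exp(2*t) + exp(2*t), t*exp(2*t)]
  [-9*t*exp(2*t), 3*t*exp(2*t) + exp(2*t)]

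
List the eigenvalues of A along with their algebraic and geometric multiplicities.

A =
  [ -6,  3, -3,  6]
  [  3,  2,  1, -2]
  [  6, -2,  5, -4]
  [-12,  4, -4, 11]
λ = 3: alg = 4, geom = 3

Step 1 — factor the characteristic polynomial to read off the algebraic multiplicities:
  χ_A(x) = (x - 3)^4

Step 2 — compute geometric multiplicities via the rank-nullity identity g(λ) = n − rank(A − λI):
  rank(A − (3)·I) = 1, so dim ker(A − (3)·I) = n − 1 = 3

Summary:
  λ = 3: algebraic multiplicity = 4, geometric multiplicity = 3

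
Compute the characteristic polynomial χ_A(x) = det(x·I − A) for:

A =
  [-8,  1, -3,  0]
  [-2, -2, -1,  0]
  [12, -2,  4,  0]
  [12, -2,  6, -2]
x^4 + 8*x^3 + 24*x^2 + 32*x + 16

Expanding det(x·I − A) (e.g. by cofactor expansion or by noting that A is similar to its Jordan form J, which has the same characteristic polynomial as A) gives
  χ_A(x) = x^4 + 8*x^3 + 24*x^2 + 32*x + 16
which factors as (x + 2)^4. The eigenvalues (with algebraic multiplicities) are λ = -2 with multiplicity 4.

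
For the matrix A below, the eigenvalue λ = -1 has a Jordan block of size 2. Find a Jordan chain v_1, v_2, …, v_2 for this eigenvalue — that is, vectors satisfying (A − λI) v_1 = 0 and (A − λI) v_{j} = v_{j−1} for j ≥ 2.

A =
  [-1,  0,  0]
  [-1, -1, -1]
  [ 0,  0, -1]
A Jordan chain for λ = -1 of length 2:
v_1 = (0, -1, 0)ᵀ
v_2 = (1, 0, 0)ᵀ

Let N = A − (-1)·I. We want v_2 with N^2 v_2 = 0 but N^1 v_2 ≠ 0; then v_{j-1} := N · v_j for j = 2, …, 2.

Pick v_2 = (1, 0, 0)ᵀ.
Then v_1 = N · v_2 = (0, -1, 0)ᵀ.

Sanity check: (A − (-1)·I) v_1 = (0, 0, 0)ᵀ = 0. ✓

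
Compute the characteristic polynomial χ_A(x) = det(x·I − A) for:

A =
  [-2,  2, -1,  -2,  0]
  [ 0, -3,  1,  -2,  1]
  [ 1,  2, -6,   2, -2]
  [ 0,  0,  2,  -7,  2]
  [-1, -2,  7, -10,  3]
x^5 + 15*x^4 + 90*x^3 + 270*x^2 + 405*x + 243

Expanding det(x·I − A) (e.g. by cofactor expansion or by noting that A is similar to its Jordan form J, which has the same characteristic polynomial as A) gives
  χ_A(x) = x^5 + 15*x^4 + 90*x^3 + 270*x^2 + 405*x + 243
which factors as (x + 3)^5. The eigenvalues (with algebraic multiplicities) are λ = -3 with multiplicity 5.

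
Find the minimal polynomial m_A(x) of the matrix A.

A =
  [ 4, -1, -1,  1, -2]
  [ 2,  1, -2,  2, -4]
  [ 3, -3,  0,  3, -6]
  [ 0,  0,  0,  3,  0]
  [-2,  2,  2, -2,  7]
x^2 - 6*x + 9

The characteristic polynomial is χ_A(x) = (x - 3)^5, so the eigenvalues are known. The minimal polynomial is
  m_A(x) = Π_λ (x − λ)^{k_λ}
where k_λ is the size of the *largest* Jordan block for λ (equivalently, the smallest k with (A − λI)^k v = 0 for every generalised eigenvector v of λ).

  λ = 3: largest Jordan block has size 2, contributing (x − 3)^2

So m_A(x) = (x - 3)^2 = x^2 - 6*x + 9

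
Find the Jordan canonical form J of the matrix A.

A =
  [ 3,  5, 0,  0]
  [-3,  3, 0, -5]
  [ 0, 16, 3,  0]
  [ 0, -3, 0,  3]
J_3(3) ⊕ J_1(3)

The characteristic polynomial is
  det(x·I − A) = x^4 - 12*x^3 + 54*x^2 - 108*x + 81 = (x - 3)^4

Eigenvalues and multiplicities (the geometric multiplicity of λ is n − rank(A − λI), which equals the number of Jordan blocks for λ):
  λ = 3: algebraic multiplicity = 4, geometric multiplicity = 2

Determining the block sizes for each eigenvalue:
  λ = 3: with am = 4 and gm = 2, the partition is not yet determined (e.g. several partitions of 4 into 2 parts exist). Let N = A − (3)·I. Computing rank(N^1) = 2, rank(N^2) = 1, rank(N^3) = 0; the number of blocks of size ≥ j is rank(N^{j−1}) − rank(N^j), giving [2, 1, 1]. So we have 1 block(s) of size 3, 1 block(s) of size 1 → block sizes [3, 1]

Assembling the blocks gives a Jordan form
J =
  [3, 1, 0, 0]
  [0, 3, 1, 0]
  [0, 0, 3, 0]
  [0, 0, 0, 3]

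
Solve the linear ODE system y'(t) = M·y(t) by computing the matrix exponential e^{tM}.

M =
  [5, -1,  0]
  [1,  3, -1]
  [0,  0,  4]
e^{tM} =
  [t*exp(4*t) + exp(4*t), -t*exp(4*t), t^2*exp(4*t)/2]
  [t*exp(4*t), -t*exp(4*t) + exp(4*t), t^2*exp(4*t)/2 - t*exp(4*t)]
  [0, 0, exp(4*t)]

Strategy: write M = P · J · P⁻¹ where J is a Jordan canonical form, so e^{tM} = P · e^{tJ} · P⁻¹, and e^{tJ} can be computed block-by-block.

M has Jordan form
J =
  [4, 1, 0]
  [0, 4, 1]
  [0, 0, 4]
(up to reordering of blocks).

Per-block formulas:
  For a 3×3 Jordan block J_3(4): exp(t · J_3(4)) = e^(4t)·(I + t·N + (t^2/2)·N^2), where N is the 3×3 nilpotent shift.

After assembling e^{tJ} and conjugating by P, we get:

e^{tM} =
  [t*exp(4*t) + exp(4*t), -t*exp(4*t), t^2*exp(4*t)/2]
  [t*exp(4*t), -t*exp(4*t) + exp(4*t), t^2*exp(4*t)/2 - t*exp(4*t)]
  [0, 0, exp(4*t)]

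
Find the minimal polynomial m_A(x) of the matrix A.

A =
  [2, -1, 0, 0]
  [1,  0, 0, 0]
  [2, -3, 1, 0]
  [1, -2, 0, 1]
x^3 - 3*x^2 + 3*x - 1

The characteristic polynomial is χ_A(x) = (x - 1)^4, so the eigenvalues are known. The minimal polynomial is
  m_A(x) = Π_λ (x − λ)^{k_λ}
where k_λ is the size of the *largest* Jordan block for λ (equivalently, the smallest k with (A − λI)^k v = 0 for every generalised eigenvector v of λ).

  λ = 1: largest Jordan block has size 3, contributing (x − 1)^3

So m_A(x) = (x - 1)^3 = x^3 - 3*x^2 + 3*x - 1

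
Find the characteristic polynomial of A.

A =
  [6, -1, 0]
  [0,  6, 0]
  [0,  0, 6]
x^3 - 18*x^2 + 108*x - 216

Expanding det(x·I − A) (e.g. by cofactor expansion or by noting that A is similar to its Jordan form J, which has the same characteristic polynomial as A) gives
  χ_A(x) = x^3 - 18*x^2 + 108*x - 216
which factors as (x - 6)^3. The eigenvalues (with algebraic multiplicities) are λ = 6 with multiplicity 3.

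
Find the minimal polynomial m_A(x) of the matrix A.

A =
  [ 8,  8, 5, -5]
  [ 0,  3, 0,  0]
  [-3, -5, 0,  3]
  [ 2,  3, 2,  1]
x^2 - 6*x + 9

The characteristic polynomial is χ_A(x) = (x - 3)^4, so the eigenvalues are known. The minimal polynomial is
  m_A(x) = Π_λ (x − λ)^{k_λ}
where k_λ is the size of the *largest* Jordan block for λ (equivalently, the smallest k with (A − λI)^k v = 0 for every generalised eigenvector v of λ).

  λ = 3: largest Jordan block has size 2, contributing (x − 3)^2

So m_A(x) = (x - 3)^2 = x^2 - 6*x + 9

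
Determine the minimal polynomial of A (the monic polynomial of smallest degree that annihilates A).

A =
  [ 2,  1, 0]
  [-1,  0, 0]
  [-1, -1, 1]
x^2 - 2*x + 1

The characteristic polynomial is χ_A(x) = (x - 1)^3, so the eigenvalues are known. The minimal polynomial is
  m_A(x) = Π_λ (x − λ)^{k_λ}
where k_λ is the size of the *largest* Jordan block for λ (equivalently, the smallest k with (A − λI)^k v = 0 for every generalised eigenvector v of λ).

  λ = 1: largest Jordan block has size 2, contributing (x − 1)^2

So m_A(x) = (x - 1)^2 = x^2 - 2*x + 1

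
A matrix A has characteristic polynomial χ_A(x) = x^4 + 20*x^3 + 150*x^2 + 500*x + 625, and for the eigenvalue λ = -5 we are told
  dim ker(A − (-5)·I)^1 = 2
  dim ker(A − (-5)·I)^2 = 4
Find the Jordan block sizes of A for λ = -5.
Block sizes for λ = -5: [2, 2]

From the dimensions of kernels of powers, the number of Jordan blocks of size at least j is d_j − d_{j−1} where d_j = dim ker(N^j) (with d_0 = 0). Computing the differences gives [2, 2].
The number of blocks of size exactly k is (#blocks of size ≥ k) − (#blocks of size ≥ k + 1), so the partition is: 2 block(s) of size 2.
In nonincreasing order the block sizes are [2, 2].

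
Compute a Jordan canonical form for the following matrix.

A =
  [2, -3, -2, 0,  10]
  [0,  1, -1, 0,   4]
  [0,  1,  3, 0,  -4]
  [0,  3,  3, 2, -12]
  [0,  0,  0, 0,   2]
J_3(2) ⊕ J_1(2) ⊕ J_1(2)

The characteristic polynomial is
  det(x·I − A) = x^5 - 10*x^4 + 40*x^3 - 80*x^2 + 80*x - 32 = (x - 2)^5

Eigenvalues and multiplicities (the geometric multiplicity of λ is n − rank(A − λI), which equals the number of Jordan blocks for λ):
  λ = 2: algebraic multiplicity = 5, geometric multiplicity = 3

Determining the block sizes for each eigenvalue:
  λ = 2: with am = 5 and gm = 3, the partition is not yet determined (e.g. several partitions of 5 into 3 parts exist). Let N = A − (2)·I. Computing rank(N^1) = 2, rank(N^2) = 1, rank(N^3) = 0; the number of blocks of size ≥ j is rank(N^{j−1}) − rank(N^j), giving [3, 1, 1]. So we have 1 block(s) of size 3, 2 block(s) of size 1 → block sizes [3, 1, 1]

Assembling the blocks gives a Jordan form
J =
  [2, 1, 0, 0, 0]
  [0, 2, 1, 0, 0]
  [0, 0, 2, 0, 0]
  [0, 0, 0, 2, 0]
  [0, 0, 0, 0, 2]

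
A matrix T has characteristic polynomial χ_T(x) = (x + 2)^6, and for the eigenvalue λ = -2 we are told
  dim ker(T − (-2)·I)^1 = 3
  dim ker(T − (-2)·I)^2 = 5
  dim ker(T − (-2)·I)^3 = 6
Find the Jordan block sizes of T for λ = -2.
Block sizes for λ = -2: [3, 2, 1]

From the dimensions of kernels of powers, the number of Jordan blocks of size at least j is d_j − d_{j−1} where d_j = dim ker(N^j) (with d_0 = 0). Computing the differences gives [3, 2, 1].
The number of blocks of size exactly k is (#blocks of size ≥ k) − (#blocks of size ≥ k + 1), so the partition is: 1 block(s) of size 1, 1 block(s) of size 2, 1 block(s) of size 3.
In nonincreasing order the block sizes are [3, 2, 1].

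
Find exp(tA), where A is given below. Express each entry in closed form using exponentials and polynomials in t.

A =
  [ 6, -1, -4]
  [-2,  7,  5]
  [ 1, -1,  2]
e^{tA} =
  [-t^2*exp(5*t)/2 + t*exp(5*t) + exp(5*t), t^2*exp(5*t)/2 - t*exp(5*t), 3*t^2*exp(5*t)/2 - 4*t*exp(5*t)]
  [-t^2*exp(5*t)/2 - 2*t*exp(5*t), t^2*exp(5*t)/2 + 2*t*exp(5*t) + exp(5*t), 3*t^2*exp(5*t)/2 + 5*t*exp(5*t)]
  [t*exp(5*t), -t*exp(5*t), -3*t*exp(5*t) + exp(5*t)]

Strategy: write A = P · J · P⁻¹ where J is a Jordan canonical form, so e^{tA} = P · e^{tJ} · P⁻¹, and e^{tJ} can be computed block-by-block.

A has Jordan form
J =
  [5, 1, 0]
  [0, 5, 1]
  [0, 0, 5]
(up to reordering of blocks).

Per-block formulas:
  For a 3×3 Jordan block J_3(5): exp(t · J_3(5)) = e^(5t)·(I + t·N + (t^2/2)·N^2), where N is the 3×3 nilpotent shift.

After assembling e^{tJ} and conjugating by P, we get:

e^{tA} =
  [-t^2*exp(5*t)/2 + t*exp(5*t) + exp(5*t), t^2*exp(5*t)/2 - t*exp(5*t), 3*t^2*exp(5*t)/2 - 4*t*exp(5*t)]
  [-t^2*exp(5*t)/2 - 2*t*exp(5*t), t^2*exp(5*t)/2 + 2*t*exp(5*t) + exp(5*t), 3*t^2*exp(5*t)/2 + 5*t*exp(5*t)]
  [t*exp(5*t), -t*exp(5*t), -3*t*exp(5*t) + exp(5*t)]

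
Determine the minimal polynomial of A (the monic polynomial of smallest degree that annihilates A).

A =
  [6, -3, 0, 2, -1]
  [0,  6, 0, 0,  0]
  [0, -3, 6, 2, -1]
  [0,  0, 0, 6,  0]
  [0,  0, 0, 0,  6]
x^2 - 12*x + 36

The characteristic polynomial is χ_A(x) = (x - 6)^5, so the eigenvalues are known. The minimal polynomial is
  m_A(x) = Π_λ (x − λ)^{k_λ}
where k_λ is the size of the *largest* Jordan block for λ (equivalently, the smallest k with (A − λI)^k v = 0 for every generalised eigenvector v of λ).

  λ = 6: largest Jordan block has size 2, contributing (x − 6)^2

So m_A(x) = (x - 6)^2 = x^2 - 12*x + 36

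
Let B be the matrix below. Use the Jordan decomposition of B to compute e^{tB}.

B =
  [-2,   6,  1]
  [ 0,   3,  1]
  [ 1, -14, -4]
e^{tB} =
  [t^2*exp(-t) - t*exp(-t) + exp(-t), 2*t^2*exp(-t) + 6*t*exp(-t), t^2*exp(-t) + t*exp(-t)]
  [t^2*exp(-t)/2, t^2*exp(-t) + 4*t*exp(-t) + exp(-t), t^2*exp(-t)/2 + t*exp(-t)]
  [-2*t^2*exp(-t) + t*exp(-t), -4*t^2*exp(-t) - 14*t*exp(-t), -2*t^2*exp(-t) - 3*t*exp(-t) + exp(-t)]

Strategy: write B = P · J · P⁻¹ where J is a Jordan canonical form, so e^{tB} = P · e^{tJ} · P⁻¹, and e^{tJ} can be computed block-by-block.

B has Jordan form
J =
  [-1,  1,  0]
  [ 0, -1,  1]
  [ 0,  0, -1]
(up to reordering of blocks).

Per-block formulas:
  For a 3×3 Jordan block J_3(-1): exp(t · J_3(-1)) = e^(-1t)·(I + t·N + (t^2/2)·N^2), where N is the 3×3 nilpotent shift.

After assembling e^{tJ} and conjugating by P, we get:

e^{tB} =
  [t^2*exp(-t) - t*exp(-t) + exp(-t), 2*t^2*exp(-t) + 6*t*exp(-t), t^2*exp(-t) + t*exp(-t)]
  [t^2*exp(-t)/2, t^2*exp(-t) + 4*t*exp(-t) + exp(-t), t^2*exp(-t)/2 + t*exp(-t)]
  [-2*t^2*exp(-t) + t*exp(-t), -4*t^2*exp(-t) - 14*t*exp(-t), -2*t^2*exp(-t) - 3*t*exp(-t) + exp(-t)]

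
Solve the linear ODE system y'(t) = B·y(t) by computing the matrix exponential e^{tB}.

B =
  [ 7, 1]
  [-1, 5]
e^{tB} =
  [t*exp(6*t) + exp(6*t), t*exp(6*t)]
  [-t*exp(6*t), -t*exp(6*t) + exp(6*t)]

Strategy: write B = P · J · P⁻¹ where J is a Jordan canonical form, so e^{tB} = P · e^{tJ} · P⁻¹, and e^{tJ} can be computed block-by-block.

B has Jordan form
J =
  [6, 1]
  [0, 6]
(up to reordering of blocks).

Per-block formulas:
  For a 2×2 Jordan block J_2(6): exp(t · J_2(6)) = e^(6t)·(I + t·N), where N is the 2×2 nilpotent shift.

After assembling e^{tJ} and conjugating by P, we get:

e^{tB} =
  [t*exp(6*t) + exp(6*t), t*exp(6*t)]
  [-t*exp(6*t), -t*exp(6*t) + exp(6*t)]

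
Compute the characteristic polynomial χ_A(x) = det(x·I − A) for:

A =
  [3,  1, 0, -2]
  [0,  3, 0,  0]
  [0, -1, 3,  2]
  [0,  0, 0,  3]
x^4 - 12*x^3 + 54*x^2 - 108*x + 81

Expanding det(x·I − A) (e.g. by cofactor expansion or by noting that A is similar to its Jordan form J, which has the same characteristic polynomial as A) gives
  χ_A(x) = x^4 - 12*x^3 + 54*x^2 - 108*x + 81
which factors as (x - 3)^4. The eigenvalues (with algebraic multiplicities) are λ = 3 with multiplicity 4.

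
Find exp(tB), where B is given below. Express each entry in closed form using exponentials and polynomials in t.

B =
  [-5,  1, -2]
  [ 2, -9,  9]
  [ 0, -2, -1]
e^{tB} =
  [t^2*exp(-5*t) + exp(-5*t), t*exp(-5*t), t^2*exp(-5*t)/2 - 2*t*exp(-5*t)]
  [-4*t^2*exp(-5*t) + 2*t*exp(-5*t), -4*t*exp(-5*t) + exp(-5*t), -2*t^2*exp(-5*t) + 9*t*exp(-5*t)]
  [-2*t^2*exp(-5*t), -2*t*exp(-5*t), -t^2*exp(-5*t) + 4*t*exp(-5*t) + exp(-5*t)]

Strategy: write B = P · J · P⁻¹ where J is a Jordan canonical form, so e^{tB} = P · e^{tJ} · P⁻¹, and e^{tJ} can be computed block-by-block.

B has Jordan form
J =
  [-5,  1,  0]
  [ 0, -5,  1]
  [ 0,  0, -5]
(up to reordering of blocks).

Per-block formulas:
  For a 3×3 Jordan block J_3(-5): exp(t · J_3(-5)) = e^(-5t)·(I + t·N + (t^2/2)·N^2), where N is the 3×3 nilpotent shift.

After assembling e^{tJ} and conjugating by P, we get:

e^{tB} =
  [t^2*exp(-5*t) + exp(-5*t), t*exp(-5*t), t^2*exp(-5*t)/2 - 2*t*exp(-5*t)]
  [-4*t^2*exp(-5*t) + 2*t*exp(-5*t), -4*t*exp(-5*t) + exp(-5*t), -2*t^2*exp(-5*t) + 9*t*exp(-5*t)]
  [-2*t^2*exp(-5*t), -2*t*exp(-5*t), -t^2*exp(-5*t) + 4*t*exp(-5*t) + exp(-5*t)]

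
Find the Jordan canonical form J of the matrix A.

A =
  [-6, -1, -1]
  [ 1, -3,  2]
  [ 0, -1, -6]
J_3(-5)

The characteristic polynomial is
  det(x·I − A) = x^3 + 15*x^2 + 75*x + 125 = (x + 5)^3

Eigenvalues and multiplicities (the geometric multiplicity of λ is n − rank(A − λI), which equals the number of Jordan blocks for λ):
  λ = -5: algebraic multiplicity = 3, geometric multiplicity = 1

Determining the block sizes for each eigenvalue:
  λ = -5: one block (gm = 1), so the single block has size am = 3 → block sizes [3]

Assembling the blocks gives a Jordan form
J =
  [-5,  1,  0]
  [ 0, -5,  1]
  [ 0,  0, -5]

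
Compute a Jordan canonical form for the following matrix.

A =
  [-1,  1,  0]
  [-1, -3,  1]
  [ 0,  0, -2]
J_3(-2)

The characteristic polynomial is
  det(x·I − A) = x^3 + 6*x^2 + 12*x + 8 = (x + 2)^3

Eigenvalues and multiplicities (the geometric multiplicity of λ is n − rank(A − λI), which equals the number of Jordan blocks for λ):
  λ = -2: algebraic multiplicity = 3, geometric multiplicity = 1

Determining the block sizes for each eigenvalue:
  λ = -2: one block (gm = 1), so the single block has size am = 3 → block sizes [3]

Assembling the blocks gives a Jordan form
J =
  [-2,  1,  0]
  [ 0, -2,  1]
  [ 0,  0, -2]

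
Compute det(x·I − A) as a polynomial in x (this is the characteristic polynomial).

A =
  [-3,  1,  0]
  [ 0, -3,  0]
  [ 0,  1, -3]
x^3 + 9*x^2 + 27*x + 27

Expanding det(x·I − A) (e.g. by cofactor expansion or by noting that A is similar to its Jordan form J, which has the same characteristic polynomial as A) gives
  χ_A(x) = x^3 + 9*x^2 + 27*x + 27
which factors as (x + 3)^3. The eigenvalues (with algebraic multiplicities) are λ = -3 with multiplicity 3.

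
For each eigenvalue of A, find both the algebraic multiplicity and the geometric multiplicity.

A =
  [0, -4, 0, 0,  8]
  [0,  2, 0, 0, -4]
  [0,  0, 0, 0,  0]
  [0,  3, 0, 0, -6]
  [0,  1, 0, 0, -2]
λ = 0: alg = 5, geom = 4

Step 1 — factor the characteristic polynomial to read off the algebraic multiplicities:
  χ_A(x) = x^5

Step 2 — compute geometric multiplicities via the rank-nullity identity g(λ) = n − rank(A − λI):
  rank(A − (0)·I) = 1, so dim ker(A − (0)·I) = n − 1 = 4

Summary:
  λ = 0: algebraic multiplicity = 5, geometric multiplicity = 4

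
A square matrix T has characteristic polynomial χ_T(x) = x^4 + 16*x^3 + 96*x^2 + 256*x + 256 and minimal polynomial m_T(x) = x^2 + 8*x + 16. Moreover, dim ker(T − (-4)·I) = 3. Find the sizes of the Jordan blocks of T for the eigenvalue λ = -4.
Block sizes for λ = -4: [2, 1, 1]

Step 1 — from the characteristic polynomial, algebraic multiplicity of λ = -4 is 4. From dim ker(T − (-4)·I) = 3, there are exactly 3 Jordan blocks for λ = -4.
Step 2 — from the minimal polynomial, the factor (x + 4)^2 tells us the largest block for λ = -4 has size 2.
Step 3 — with total size 4, 3 blocks, and largest block 2, the block sizes (in nonincreasing order) are [2, 1, 1].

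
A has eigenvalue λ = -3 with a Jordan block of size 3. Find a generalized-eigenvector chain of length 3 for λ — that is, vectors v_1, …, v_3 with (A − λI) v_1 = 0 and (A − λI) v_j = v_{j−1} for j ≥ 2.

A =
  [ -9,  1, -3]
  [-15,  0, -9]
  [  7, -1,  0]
A Jordan chain for λ = -3 of length 3:
v_1 = (0, -18, -6)ᵀ
v_2 = (-6, -15, 7)ᵀ
v_3 = (1, 0, 0)ᵀ

Let N = A − (-3)·I. We want v_3 with N^3 v_3 = 0 but N^2 v_3 ≠ 0; then v_{j-1} := N · v_j for j = 3, …, 2.

Pick v_3 = (1, 0, 0)ᵀ.
Then v_2 = N · v_3 = (-6, -15, 7)ᵀ.
Then v_1 = N · v_2 = (0, -18, -6)ᵀ.

Sanity check: (A − (-3)·I) v_1 = (0, 0, 0)ᵀ = 0. ✓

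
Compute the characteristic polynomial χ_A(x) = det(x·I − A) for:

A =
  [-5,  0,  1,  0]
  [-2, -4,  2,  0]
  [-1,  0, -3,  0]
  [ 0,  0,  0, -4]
x^4 + 16*x^3 + 96*x^2 + 256*x + 256

Expanding det(x·I − A) (e.g. by cofactor expansion or by noting that A is similar to its Jordan form J, which has the same characteristic polynomial as A) gives
  χ_A(x) = x^4 + 16*x^3 + 96*x^2 + 256*x + 256
which factors as (x + 4)^4. The eigenvalues (with algebraic multiplicities) are λ = -4 with multiplicity 4.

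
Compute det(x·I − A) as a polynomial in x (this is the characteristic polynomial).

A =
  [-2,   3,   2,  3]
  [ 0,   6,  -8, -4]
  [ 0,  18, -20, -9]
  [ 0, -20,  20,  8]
x^4 + 8*x^3 + 24*x^2 + 32*x + 16

Expanding det(x·I − A) (e.g. by cofactor expansion or by noting that A is similar to its Jordan form J, which has the same characteristic polynomial as A) gives
  χ_A(x) = x^4 + 8*x^3 + 24*x^2 + 32*x + 16
which factors as (x + 2)^4. The eigenvalues (with algebraic multiplicities) are λ = -2 with multiplicity 4.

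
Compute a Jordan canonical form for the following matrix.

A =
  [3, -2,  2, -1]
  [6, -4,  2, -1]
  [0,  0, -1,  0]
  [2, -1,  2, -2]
J_3(-1) ⊕ J_1(-1)

The characteristic polynomial is
  det(x·I − A) = x^4 + 4*x^3 + 6*x^2 + 4*x + 1 = (x + 1)^4

Eigenvalues and multiplicities (the geometric multiplicity of λ is n − rank(A − λI), which equals the number of Jordan blocks for λ):
  λ = -1: algebraic multiplicity = 4, geometric multiplicity = 2

Determining the block sizes for each eigenvalue:
  λ = -1: with am = 4 and gm = 2, the partition is not yet determined (e.g. several partitions of 4 into 2 parts exist). Let N = A − (-1)·I. Computing rank(N^1) = 2, rank(N^2) = 1, rank(N^3) = 0; the number of blocks of size ≥ j is rank(N^{j−1}) − rank(N^j), giving [2, 1, 1]. So we have 1 block(s) of size 3, 1 block(s) of size 1 → block sizes [3, 1]

Assembling the blocks gives a Jordan form
J =
  [-1,  1,  0,  0]
  [ 0, -1,  1,  0]
  [ 0,  0, -1,  0]
  [ 0,  0,  0, -1]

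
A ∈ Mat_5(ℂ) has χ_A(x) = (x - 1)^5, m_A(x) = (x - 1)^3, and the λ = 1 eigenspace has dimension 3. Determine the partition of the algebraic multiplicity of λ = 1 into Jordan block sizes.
Block sizes for λ = 1: [3, 1, 1]

Step 1 — from the characteristic polynomial, algebraic multiplicity of λ = 1 is 5. From dim ker(A − (1)·I) = 3, there are exactly 3 Jordan blocks for λ = 1.
Step 2 — from the minimal polynomial, the factor (x − 1)^3 tells us the largest block for λ = 1 has size 3.
Step 3 — with total size 5, 3 blocks, and largest block 3, the block sizes (in nonincreasing order) are [3, 1, 1].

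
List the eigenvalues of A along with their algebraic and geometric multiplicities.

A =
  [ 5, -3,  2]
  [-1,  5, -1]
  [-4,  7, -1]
λ = 3: alg = 3, geom = 1

Step 1 — factor the characteristic polynomial to read off the algebraic multiplicities:
  χ_A(x) = (x - 3)^3

Step 2 — compute geometric multiplicities via the rank-nullity identity g(λ) = n − rank(A − λI):
  rank(A − (3)·I) = 2, so dim ker(A − (3)·I) = n − 2 = 1

Summary:
  λ = 3: algebraic multiplicity = 3, geometric multiplicity = 1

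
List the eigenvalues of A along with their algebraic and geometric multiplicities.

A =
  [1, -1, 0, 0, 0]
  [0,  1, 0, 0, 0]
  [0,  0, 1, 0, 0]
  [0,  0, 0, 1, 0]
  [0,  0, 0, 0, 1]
λ = 1: alg = 5, geom = 4

Step 1 — factor the characteristic polynomial to read off the algebraic multiplicities:
  χ_A(x) = (x - 1)^5

Step 2 — compute geometric multiplicities via the rank-nullity identity g(λ) = n − rank(A − λI):
  rank(A − (1)·I) = 1, so dim ker(A − (1)·I) = n − 1 = 4

Summary:
  λ = 1: algebraic multiplicity = 5, geometric multiplicity = 4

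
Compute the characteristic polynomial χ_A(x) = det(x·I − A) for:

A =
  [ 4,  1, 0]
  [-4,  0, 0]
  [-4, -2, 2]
x^3 - 6*x^2 + 12*x - 8

Expanding det(x·I − A) (e.g. by cofactor expansion or by noting that A is similar to its Jordan form J, which has the same characteristic polynomial as A) gives
  χ_A(x) = x^3 - 6*x^2 + 12*x - 8
which factors as (x - 2)^3. The eigenvalues (with algebraic multiplicities) are λ = 2 with multiplicity 3.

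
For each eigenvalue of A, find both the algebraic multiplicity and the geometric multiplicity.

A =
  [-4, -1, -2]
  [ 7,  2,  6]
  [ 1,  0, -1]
λ = -1: alg = 3, geom = 1

Step 1 — factor the characteristic polynomial to read off the algebraic multiplicities:
  χ_A(x) = (x + 1)^3

Step 2 — compute geometric multiplicities via the rank-nullity identity g(λ) = n − rank(A − λI):
  rank(A − (-1)·I) = 2, so dim ker(A − (-1)·I) = n − 2 = 1

Summary:
  λ = -1: algebraic multiplicity = 3, geometric multiplicity = 1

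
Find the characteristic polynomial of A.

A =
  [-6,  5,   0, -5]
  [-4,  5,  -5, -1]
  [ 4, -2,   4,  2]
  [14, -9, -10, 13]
x^4 - 16*x^3 + 96*x^2 - 256*x + 256

Expanding det(x·I − A) (e.g. by cofactor expansion or by noting that A is similar to its Jordan form J, which has the same characteristic polynomial as A) gives
  χ_A(x) = x^4 - 16*x^3 + 96*x^2 - 256*x + 256
which factors as (x - 4)^4. The eigenvalues (with algebraic multiplicities) are λ = 4 with multiplicity 4.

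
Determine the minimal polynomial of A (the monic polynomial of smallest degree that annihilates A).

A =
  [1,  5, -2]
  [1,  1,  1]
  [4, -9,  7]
x^3 - 9*x^2 + 27*x - 27

The characteristic polynomial is χ_A(x) = (x - 3)^3, so the eigenvalues are known. The minimal polynomial is
  m_A(x) = Π_λ (x − λ)^{k_λ}
where k_λ is the size of the *largest* Jordan block for λ (equivalently, the smallest k with (A − λI)^k v = 0 for every generalised eigenvector v of λ).

  λ = 3: largest Jordan block has size 3, contributing (x − 3)^3

So m_A(x) = (x - 3)^3 = x^3 - 9*x^2 + 27*x - 27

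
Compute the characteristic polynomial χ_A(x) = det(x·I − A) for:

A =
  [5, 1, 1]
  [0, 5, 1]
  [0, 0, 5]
x^3 - 15*x^2 + 75*x - 125

Expanding det(x·I − A) (e.g. by cofactor expansion or by noting that A is similar to its Jordan form J, which has the same characteristic polynomial as A) gives
  χ_A(x) = x^3 - 15*x^2 + 75*x - 125
which factors as (x - 5)^3. The eigenvalues (with algebraic multiplicities) are λ = 5 with multiplicity 3.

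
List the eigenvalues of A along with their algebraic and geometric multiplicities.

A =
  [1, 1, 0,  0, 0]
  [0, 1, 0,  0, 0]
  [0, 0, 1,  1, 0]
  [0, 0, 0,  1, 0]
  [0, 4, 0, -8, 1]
λ = 1: alg = 5, geom = 3

Step 1 — factor the characteristic polynomial to read off the algebraic multiplicities:
  χ_A(x) = (x - 1)^5

Step 2 — compute geometric multiplicities via the rank-nullity identity g(λ) = n − rank(A − λI):
  rank(A − (1)·I) = 2, so dim ker(A − (1)·I) = n − 2 = 3

Summary:
  λ = 1: algebraic multiplicity = 5, geometric multiplicity = 3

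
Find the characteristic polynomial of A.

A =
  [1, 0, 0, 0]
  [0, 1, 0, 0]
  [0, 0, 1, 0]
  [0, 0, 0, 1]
x^4 - 4*x^3 + 6*x^2 - 4*x + 1

Expanding det(x·I − A) (e.g. by cofactor expansion or by noting that A is similar to its Jordan form J, which has the same characteristic polynomial as A) gives
  χ_A(x) = x^4 - 4*x^3 + 6*x^2 - 4*x + 1
which factors as (x - 1)^4. The eigenvalues (with algebraic multiplicities) are λ = 1 with multiplicity 4.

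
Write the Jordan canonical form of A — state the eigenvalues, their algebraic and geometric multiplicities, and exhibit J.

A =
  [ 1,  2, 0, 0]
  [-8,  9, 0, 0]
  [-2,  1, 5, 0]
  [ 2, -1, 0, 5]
J_2(5) ⊕ J_1(5) ⊕ J_1(5)

The characteristic polynomial is
  det(x·I − A) = x^4 - 20*x^3 + 150*x^2 - 500*x + 625 = (x - 5)^4

Eigenvalues and multiplicities (the geometric multiplicity of λ is n − rank(A − λI), which equals the number of Jordan blocks for λ):
  λ = 5: algebraic multiplicity = 4, geometric multiplicity = 3

Determining the block sizes for each eigenvalue:
  λ = 5: 3 blocks summing to 4 forces exactly one block of size 2 and the rest size 1 → block sizes [2, 1, 1]

Assembling the blocks gives a Jordan form
J =
  [5, 1, 0, 0]
  [0, 5, 0, 0]
  [0, 0, 5, 0]
  [0, 0, 0, 5]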